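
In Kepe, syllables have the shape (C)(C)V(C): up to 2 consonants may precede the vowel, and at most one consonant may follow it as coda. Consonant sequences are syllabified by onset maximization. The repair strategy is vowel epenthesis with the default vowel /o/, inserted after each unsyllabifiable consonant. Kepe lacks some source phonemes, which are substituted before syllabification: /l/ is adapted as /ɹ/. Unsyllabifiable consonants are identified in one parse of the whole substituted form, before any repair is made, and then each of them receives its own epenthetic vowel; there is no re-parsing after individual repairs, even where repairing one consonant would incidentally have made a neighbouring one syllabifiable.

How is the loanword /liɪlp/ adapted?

ɹiɪɹpo

Substitution: /l/ → /ɹ/, giving /ɹiɪɹp/.
The consonants /p/ cannot be parsed into a legal (C)(C)V(C) syllable (at most one coda consonant is licensed; onsets may contain at most 2 consonants).
Each unlicensed consonant becomes the onset of a new syllable: /p/ → /po/.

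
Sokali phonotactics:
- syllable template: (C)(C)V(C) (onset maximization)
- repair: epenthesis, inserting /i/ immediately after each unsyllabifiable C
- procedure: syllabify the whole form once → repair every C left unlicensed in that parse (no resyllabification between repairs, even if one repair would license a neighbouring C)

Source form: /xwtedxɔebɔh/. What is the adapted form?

xiwtedxɔebɔh

Under (C)(C)V(C), the unsyllabifiable consonants are /x/ (at most one coda consonant is licensed; onsets may contain at most 2 consonants).
Epenthesis after each stranded consonant: /x/ → /xi/.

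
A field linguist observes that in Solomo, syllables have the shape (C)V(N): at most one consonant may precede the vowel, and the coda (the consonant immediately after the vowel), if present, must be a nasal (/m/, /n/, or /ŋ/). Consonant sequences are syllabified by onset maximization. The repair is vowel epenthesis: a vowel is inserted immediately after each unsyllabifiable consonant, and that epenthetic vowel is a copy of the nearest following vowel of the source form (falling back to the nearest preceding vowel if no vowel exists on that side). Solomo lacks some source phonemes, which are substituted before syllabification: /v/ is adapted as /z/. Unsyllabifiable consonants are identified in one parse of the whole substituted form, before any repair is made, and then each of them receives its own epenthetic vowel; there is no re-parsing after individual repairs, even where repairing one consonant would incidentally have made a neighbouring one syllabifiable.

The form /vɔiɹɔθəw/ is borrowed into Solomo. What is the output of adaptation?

zɔiɹɔθəwə

Substitution: /v/ → /z/, giving /zɔiɹɔθəw/.
The consonants /w/ cannot be parsed into a legal (C)V(N) syllable (only a nasal (/m/, /n/, or /ŋ/) is licensed in coda position; onsets are limited to one consonant).
Each unlicensed consonant becomes the onset of a new syllable: /w/ → /wə/.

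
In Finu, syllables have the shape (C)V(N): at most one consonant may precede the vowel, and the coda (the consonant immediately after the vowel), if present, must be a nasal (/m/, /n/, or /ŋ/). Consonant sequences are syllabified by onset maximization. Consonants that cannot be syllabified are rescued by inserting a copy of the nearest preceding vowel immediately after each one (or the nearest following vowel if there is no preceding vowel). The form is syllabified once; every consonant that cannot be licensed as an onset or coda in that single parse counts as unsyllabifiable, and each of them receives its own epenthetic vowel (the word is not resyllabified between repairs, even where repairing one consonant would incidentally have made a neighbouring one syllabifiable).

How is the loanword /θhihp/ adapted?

Syllabifying with onset maximization leaves /θ/, /h/, /p/ stranded (only a nasal (/m/, /n/, or /ŋ/) is licensed in coda position; onsets are limited to one consonant).
Each unlicensed consonant becomes the onset of a new syllable: /θ/ → /θi/, /h/ → /hi/, /p/ → /pi/.

θihihipi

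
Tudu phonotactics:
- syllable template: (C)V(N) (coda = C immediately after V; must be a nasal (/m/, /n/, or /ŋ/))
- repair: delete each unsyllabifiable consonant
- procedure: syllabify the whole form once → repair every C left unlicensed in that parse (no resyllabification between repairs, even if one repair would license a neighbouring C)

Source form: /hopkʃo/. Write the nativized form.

hoʃo

Under (C)V(N), the unsyllabifiable consonants are /p/, /k/ (only a nasal (/m/, /n/, or /ŋ/) is licensed in coda position; onsets are limited to one consonant).
Deleting the stranded consonants removes /p/, /k/.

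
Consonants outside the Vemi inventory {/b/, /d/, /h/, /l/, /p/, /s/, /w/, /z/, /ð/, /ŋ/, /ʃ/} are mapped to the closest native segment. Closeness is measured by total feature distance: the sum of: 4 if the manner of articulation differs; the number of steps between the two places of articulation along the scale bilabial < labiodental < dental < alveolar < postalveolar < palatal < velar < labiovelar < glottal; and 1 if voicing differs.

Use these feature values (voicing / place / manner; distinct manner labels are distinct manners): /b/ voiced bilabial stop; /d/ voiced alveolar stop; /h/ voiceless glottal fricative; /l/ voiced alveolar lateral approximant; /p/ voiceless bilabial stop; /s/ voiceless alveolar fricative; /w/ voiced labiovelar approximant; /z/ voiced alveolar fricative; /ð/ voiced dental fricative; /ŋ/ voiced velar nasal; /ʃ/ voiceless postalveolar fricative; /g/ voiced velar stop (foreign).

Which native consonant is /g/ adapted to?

/d/ is closest: same manner (stop), place distance 3 (velar→alveolar), same voicing; total 3. Next closest is /ŋ/ at distance 4.

d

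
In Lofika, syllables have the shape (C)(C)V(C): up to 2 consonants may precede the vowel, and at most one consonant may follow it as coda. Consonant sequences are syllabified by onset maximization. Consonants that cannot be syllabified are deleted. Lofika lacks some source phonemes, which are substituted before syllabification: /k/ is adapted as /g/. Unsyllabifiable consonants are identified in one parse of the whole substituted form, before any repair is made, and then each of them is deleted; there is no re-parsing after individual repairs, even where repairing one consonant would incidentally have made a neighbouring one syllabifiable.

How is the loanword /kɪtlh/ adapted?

Substitution: /k/ → /g/, giving /gɪtlh/.
Under (C)(C)V(C), the unsyllabifiable consonants are /l/, /h/ (at most one coda consonant is licensed; onsets may contain at most 2 consonants).
Deletion applies to /l/, /h/.

gɪt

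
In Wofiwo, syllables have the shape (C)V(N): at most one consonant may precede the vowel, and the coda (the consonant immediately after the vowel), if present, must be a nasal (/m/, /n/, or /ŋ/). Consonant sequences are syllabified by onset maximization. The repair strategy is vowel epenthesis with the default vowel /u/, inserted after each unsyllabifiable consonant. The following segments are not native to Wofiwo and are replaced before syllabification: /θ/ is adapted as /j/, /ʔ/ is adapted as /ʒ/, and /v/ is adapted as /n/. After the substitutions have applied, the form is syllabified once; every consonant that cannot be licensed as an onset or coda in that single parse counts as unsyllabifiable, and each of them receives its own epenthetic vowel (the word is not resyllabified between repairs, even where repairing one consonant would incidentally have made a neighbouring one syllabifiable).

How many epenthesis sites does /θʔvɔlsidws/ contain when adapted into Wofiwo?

After substitution the input is /jʒnɔlsidws/.
The unsyllabifiable consonants are /j/, /ʒ/, /l/, /d/, /w/, /s/; each receives one epenthetic vowel.

6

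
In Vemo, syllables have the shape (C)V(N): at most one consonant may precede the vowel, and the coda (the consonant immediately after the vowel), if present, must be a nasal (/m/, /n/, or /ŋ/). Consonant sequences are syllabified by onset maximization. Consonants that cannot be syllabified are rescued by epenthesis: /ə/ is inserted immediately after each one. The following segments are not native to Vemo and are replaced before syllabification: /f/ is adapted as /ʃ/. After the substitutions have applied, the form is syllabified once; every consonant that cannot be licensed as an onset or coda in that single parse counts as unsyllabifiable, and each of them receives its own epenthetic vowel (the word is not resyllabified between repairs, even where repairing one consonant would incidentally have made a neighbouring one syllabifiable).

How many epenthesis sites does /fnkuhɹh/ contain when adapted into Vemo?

5

After substitution the input is /ʃnkuhɹh/.
The unsyllabifiable consonants are /ʃ/, /n/, /h/, /ɹ/, /h/; each receives one epenthetic vowel.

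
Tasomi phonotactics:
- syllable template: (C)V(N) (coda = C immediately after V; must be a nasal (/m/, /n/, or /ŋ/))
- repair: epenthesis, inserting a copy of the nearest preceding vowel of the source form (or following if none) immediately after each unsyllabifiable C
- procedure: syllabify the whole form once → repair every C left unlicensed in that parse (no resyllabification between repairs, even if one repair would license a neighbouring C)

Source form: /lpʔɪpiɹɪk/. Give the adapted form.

lɪpɪʔɪpiɹɪkɪ

Syllabifying with onset maximization leaves /l/, /p/, /k/ stranded (only a nasal (/m/, /n/, or /ŋ/) is licensed in coda position; onsets are limited to one consonant).
Epenthesis after each stranded consonant: /l/ → /lɪ/, /p/ → /pɪ/, /k/ → /kɪ/.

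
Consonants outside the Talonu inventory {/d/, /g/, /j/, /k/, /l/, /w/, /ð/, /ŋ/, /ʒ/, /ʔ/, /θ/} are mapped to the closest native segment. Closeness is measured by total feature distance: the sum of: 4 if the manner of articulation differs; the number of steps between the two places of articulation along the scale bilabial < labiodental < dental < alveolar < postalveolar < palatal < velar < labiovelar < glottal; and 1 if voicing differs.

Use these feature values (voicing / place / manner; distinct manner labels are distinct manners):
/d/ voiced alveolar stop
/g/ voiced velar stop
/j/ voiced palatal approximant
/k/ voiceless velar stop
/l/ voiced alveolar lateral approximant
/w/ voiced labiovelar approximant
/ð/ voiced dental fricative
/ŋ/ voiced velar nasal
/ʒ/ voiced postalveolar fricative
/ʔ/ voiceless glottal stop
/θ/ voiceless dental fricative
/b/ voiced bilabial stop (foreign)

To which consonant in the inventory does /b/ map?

/d/ is closest: same manner (stop), place distance 3 (bilabial→alveolar), same voicing; total 3. Next closest is /g/ at distance 6.

d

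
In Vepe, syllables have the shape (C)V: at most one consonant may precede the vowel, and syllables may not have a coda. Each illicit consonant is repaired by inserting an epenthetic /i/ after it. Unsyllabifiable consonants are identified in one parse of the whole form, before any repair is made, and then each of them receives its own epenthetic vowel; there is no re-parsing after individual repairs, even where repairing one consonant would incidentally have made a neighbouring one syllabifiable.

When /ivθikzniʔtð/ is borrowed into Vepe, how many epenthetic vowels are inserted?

The unsyllabifiable consonants are /v/, /k/, /z/, /ʔ/, /t/, /ð/; each receives one epenthetic vowel.

6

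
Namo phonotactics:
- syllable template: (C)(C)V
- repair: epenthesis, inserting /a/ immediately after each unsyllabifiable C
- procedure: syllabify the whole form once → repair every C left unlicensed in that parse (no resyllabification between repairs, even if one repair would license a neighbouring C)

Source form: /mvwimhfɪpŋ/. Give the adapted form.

Syllabifying with onset maximization leaves /m/, /m/, /p/, /ŋ/ stranded (no codas are permitted; onsets may contain at most 2 consonants).
Epenthesis after each stranded consonant: /m/ → /ma/, /m/ → /ma/, /p/ → /pa/, /ŋ/ → /ŋa/.

mavwimahfɪpaŋa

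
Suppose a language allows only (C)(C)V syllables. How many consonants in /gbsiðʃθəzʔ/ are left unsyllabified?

4

The consonants /g/, /ð/, /z/, /ʔ/ cannot be parsed into a legal (C)(C)V syllable (no codas are permitted; onsets may contain at most 2 consonants).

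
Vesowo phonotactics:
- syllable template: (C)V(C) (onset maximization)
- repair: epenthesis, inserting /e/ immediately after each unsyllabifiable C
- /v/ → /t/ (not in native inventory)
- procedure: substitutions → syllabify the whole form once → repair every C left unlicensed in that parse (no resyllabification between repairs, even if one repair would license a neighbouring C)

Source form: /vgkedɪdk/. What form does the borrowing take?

tegekedɪdke

Substitution: /v/ → /t/, giving /tgkedɪdk/.
Under (C)V(C), the unsyllabifiable consonants are /t/, /g/, /k/ (at most one coda consonant is licensed; onsets are limited to one consonant).
Each unlicensed consonant becomes the onset of a new syllable: /t/ → /te/, /g/ → /ge/, /k/ → /ke/.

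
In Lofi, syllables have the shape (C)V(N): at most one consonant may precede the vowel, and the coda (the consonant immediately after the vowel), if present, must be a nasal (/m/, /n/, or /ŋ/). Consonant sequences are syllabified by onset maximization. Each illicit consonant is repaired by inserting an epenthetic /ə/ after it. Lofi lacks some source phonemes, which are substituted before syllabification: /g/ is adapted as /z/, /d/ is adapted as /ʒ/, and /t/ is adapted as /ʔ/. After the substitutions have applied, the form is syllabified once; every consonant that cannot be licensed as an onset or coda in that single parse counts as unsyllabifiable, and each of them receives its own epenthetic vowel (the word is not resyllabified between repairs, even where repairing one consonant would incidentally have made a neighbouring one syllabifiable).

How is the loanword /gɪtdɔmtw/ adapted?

zɪʔəʒɔmʔəwə

Substitution: /g/ → /z/, /t/ → /ʔ/, /d/ → /ʒ/, giving /zɪʔʒɔmʔw/.
Under (C)V(N), the unsyllabifiable consonants are /ʔ/, /ʔ/, /w/ (only a nasal (/m/, /n/, or /ŋ/) is licensed in coda position; onsets are limited to one consonant).
Inserting the epenthetic vowel yields /ʔ/ → /ʔə/, /ʔ/ → /ʔə/, /w/ → /wə/.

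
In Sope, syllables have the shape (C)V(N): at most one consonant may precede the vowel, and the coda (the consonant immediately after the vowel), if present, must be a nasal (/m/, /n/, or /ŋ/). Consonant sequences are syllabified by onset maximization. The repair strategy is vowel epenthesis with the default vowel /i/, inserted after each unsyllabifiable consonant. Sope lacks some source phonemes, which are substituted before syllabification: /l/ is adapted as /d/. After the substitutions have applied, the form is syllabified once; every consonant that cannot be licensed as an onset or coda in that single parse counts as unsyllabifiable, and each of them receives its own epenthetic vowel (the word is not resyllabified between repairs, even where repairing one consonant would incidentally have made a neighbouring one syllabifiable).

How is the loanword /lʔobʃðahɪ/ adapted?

Substitution: /l/ → /d/, giving /dʔobʃðahɪ/.
Under (C)V(N), the unsyllabifiable consonants are /d/, /b/, /ʃ/ (only a nasal (/m/, /n/, or /ŋ/) is licensed in coda position; onsets are limited to one consonant).
Inserting the epenthetic vowel yields /d/ → /di/, /b/ → /bi/, /ʃ/ → /ʃi/.

diʔobiʃiðahɪ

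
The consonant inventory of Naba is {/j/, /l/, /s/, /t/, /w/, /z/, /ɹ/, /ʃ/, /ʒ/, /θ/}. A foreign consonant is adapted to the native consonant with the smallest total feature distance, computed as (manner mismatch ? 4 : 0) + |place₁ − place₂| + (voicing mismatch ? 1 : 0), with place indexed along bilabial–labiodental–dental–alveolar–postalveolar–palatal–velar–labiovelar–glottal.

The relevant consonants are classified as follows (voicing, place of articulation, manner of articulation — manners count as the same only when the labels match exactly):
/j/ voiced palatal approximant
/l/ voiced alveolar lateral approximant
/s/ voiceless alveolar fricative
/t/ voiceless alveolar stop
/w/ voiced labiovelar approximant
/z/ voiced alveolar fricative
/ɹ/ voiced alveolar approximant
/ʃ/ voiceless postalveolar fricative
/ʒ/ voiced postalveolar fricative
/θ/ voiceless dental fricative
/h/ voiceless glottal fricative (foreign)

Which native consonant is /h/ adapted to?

ʃ

/ʃ/ is closest: same manner (fricative), place distance 4 (glottal→postalveolar), same voicing; total 4. Next closest is /s/ at distance 5.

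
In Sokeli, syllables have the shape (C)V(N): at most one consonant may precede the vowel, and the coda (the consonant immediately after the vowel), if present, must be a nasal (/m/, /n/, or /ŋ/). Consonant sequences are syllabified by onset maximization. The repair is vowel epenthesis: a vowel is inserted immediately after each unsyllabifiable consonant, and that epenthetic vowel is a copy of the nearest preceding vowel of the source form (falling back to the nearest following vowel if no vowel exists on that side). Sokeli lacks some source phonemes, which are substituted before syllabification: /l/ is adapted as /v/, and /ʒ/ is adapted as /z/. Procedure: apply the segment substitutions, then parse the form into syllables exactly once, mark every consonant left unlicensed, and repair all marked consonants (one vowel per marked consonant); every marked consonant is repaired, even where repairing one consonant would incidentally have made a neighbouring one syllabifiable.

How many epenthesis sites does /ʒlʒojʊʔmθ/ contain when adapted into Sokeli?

5

After substitution the input is /zvzojʊʔmθ/.
The unsyllabifiable consonants are /z/, /v/, /ʔ/, /m/, /θ/; each receives one epenthetic vowel.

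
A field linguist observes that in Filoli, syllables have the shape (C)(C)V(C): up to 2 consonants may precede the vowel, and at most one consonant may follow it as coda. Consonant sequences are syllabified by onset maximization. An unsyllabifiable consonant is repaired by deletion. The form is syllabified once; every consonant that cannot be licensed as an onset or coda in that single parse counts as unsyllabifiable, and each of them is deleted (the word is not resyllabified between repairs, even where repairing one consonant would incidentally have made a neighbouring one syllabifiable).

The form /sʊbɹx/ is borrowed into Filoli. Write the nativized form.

sʊb

The consonants /ɹ/, /x/ cannot be parsed into a legal (C)(C)V(C) syllable (at most one coda consonant is licensed; onsets may contain at most 2 consonants).
Deletion applies to /ɹ/, /x/.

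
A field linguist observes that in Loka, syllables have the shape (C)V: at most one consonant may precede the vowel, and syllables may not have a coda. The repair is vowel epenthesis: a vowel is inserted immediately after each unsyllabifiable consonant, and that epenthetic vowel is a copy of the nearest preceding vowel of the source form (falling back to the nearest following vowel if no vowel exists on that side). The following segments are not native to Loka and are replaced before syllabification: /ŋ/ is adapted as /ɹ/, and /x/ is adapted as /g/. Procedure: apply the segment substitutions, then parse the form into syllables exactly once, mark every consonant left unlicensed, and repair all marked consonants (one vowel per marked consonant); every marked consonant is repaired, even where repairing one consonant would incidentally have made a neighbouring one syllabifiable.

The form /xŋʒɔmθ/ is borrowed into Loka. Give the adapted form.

gɔɹɔʒɔmɔθɔ

Substitution: /x/ → /g/, /ŋ/ → /ɹ/, giving /gɹʒɔmθ/.
Under (C)V, the unsyllabifiable consonants are /g/, /ɹ/, /m/, /θ/ (no codas are permitted; onsets are limited to one consonant).
Inserting the epenthetic vowel yields /g/ → /gɔ/, /ɹ/ → /ɹɔ/, /m/ → /mɔ/, /θ/ → /θɔ/.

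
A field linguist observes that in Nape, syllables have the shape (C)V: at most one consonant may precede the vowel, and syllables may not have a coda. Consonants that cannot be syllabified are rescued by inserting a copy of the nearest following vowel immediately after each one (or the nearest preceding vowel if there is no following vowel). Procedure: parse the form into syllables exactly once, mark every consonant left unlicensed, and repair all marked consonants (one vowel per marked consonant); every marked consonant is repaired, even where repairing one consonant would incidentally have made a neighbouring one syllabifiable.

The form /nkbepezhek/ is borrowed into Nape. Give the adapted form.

Under (C)V, the unsyllabifiable consonants are /n/, /k/, /z/, /k/ (no codas are permitted; onsets are limited to one consonant).
Each unlicensed consonant becomes the onset of a new syllable: /n/ → /ne/, /k/ → /ke/, /z/ → /ze/, /k/ → /ke/.

nekebepezeheke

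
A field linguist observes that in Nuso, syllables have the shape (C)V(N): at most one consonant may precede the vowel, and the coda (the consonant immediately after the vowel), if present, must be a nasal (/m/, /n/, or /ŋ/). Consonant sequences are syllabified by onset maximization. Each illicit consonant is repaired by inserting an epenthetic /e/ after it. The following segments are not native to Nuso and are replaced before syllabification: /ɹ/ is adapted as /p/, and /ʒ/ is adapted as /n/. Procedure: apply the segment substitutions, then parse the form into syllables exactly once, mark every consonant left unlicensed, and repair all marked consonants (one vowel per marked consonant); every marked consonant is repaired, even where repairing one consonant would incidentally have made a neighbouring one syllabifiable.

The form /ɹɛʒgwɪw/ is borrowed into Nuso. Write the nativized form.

pɛngewɪwe

Substitution: /ɹ/ → /p/, /ʒ/ → /n/, giving /pɛngwɪw/.
The consonants /g/, /w/ cannot be parsed into a legal (C)V(N) syllable (only a nasal (/m/, /n/, or /ŋ/) is licensed in coda position; onsets are limited to one consonant).
Inserting the epenthetic vowel yields /g/ → /ge/, /w/ → /we/.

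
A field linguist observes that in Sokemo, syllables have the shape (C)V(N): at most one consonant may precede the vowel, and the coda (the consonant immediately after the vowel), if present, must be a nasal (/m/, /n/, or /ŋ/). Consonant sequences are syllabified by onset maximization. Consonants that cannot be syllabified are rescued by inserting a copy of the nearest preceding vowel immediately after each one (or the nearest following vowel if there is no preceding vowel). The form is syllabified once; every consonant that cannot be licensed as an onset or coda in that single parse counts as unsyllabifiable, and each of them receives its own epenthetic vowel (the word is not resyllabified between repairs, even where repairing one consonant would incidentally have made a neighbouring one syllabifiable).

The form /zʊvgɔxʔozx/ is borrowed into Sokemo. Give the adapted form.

zʊvʊgɔxɔʔozoxo

Under (C)V(N), the unsyllabifiable consonants are /v/, /x/, /z/, /x/ (only a nasal (/m/, /n/, or /ŋ/) is licensed in coda position; onsets are limited to one consonant).
Inserting the epenthetic vowel yields /v/ → /vʊ/, /x/ → /xɔ/, /z/ → /zo/, /x/ → /xo/.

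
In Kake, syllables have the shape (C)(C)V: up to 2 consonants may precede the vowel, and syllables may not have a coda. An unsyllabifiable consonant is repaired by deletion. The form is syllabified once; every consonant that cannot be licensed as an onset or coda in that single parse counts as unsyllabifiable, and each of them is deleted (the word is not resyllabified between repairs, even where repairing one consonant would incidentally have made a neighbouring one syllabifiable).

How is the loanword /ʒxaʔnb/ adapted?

The consonants /ʔ/, /n/, /b/ cannot be parsed into a legal (C)(C)V syllable (no codas are permitted; onsets may contain at most 2 consonants).
Each unlicensed consonant is deleted: /ʔ/, /n/, /b/.

ʒxa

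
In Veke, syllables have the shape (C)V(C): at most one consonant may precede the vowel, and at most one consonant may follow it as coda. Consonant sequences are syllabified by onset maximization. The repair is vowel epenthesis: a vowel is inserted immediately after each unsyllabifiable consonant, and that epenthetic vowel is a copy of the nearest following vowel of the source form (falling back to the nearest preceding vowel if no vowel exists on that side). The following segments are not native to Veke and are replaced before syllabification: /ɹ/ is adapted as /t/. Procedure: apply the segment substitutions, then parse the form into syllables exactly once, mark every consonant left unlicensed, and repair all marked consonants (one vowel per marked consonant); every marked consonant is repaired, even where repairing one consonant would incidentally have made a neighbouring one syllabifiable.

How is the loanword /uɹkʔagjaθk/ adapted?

utkaʔagjaθka

Substitution: /ɹ/ → /t/, giving /utkʔagjaθk/.
Syllabifying with onset maximization leaves /k/, /k/ stranded (at most one coda consonant is licensed; onsets are limited to one consonant).
Inserting the epenthetic vowel yields /k/ → /ka/, /k/ → /ka/.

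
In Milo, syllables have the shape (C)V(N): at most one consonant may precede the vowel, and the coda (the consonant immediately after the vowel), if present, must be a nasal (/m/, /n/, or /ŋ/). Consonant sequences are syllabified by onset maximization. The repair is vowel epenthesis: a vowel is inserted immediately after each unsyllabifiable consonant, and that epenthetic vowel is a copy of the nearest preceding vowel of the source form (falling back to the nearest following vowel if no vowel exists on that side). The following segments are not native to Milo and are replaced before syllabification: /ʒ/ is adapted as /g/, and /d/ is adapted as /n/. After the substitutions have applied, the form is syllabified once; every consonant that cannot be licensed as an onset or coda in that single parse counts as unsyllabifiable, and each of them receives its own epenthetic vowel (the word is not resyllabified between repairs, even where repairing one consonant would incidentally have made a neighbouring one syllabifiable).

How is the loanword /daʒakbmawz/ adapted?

nagakabamawaza

Substitution: /d/ → /n/, /ʒ/ → /g/, giving /nagakbmawz/.
Under (C)V(N), the unsyllabifiable consonants are /k/, /b/, /w/, /z/ (only a nasal (/m/, /n/, or /ŋ/) is licensed in coda position; onsets are limited to one consonant).
Epenthesis after each stranded consonant: /k/ → /ka/, /b/ → /ba/, /w/ → /wa/, /z/ → /za/.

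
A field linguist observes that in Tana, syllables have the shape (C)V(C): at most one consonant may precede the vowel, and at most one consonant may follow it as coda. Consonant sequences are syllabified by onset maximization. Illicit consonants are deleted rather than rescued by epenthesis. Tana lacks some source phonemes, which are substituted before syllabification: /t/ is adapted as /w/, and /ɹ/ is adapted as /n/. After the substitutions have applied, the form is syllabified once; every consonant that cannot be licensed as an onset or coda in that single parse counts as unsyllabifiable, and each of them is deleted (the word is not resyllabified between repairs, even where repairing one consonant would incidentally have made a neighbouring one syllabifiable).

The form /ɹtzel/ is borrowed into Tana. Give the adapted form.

Substitution: /ɹ/ → /n/, /t/ → /w/, giving /nwzel/.
The consonants /n/, /w/ cannot be parsed into a legal (C)V(C) syllable (at most one coda consonant is licensed; onsets are limited to one consonant).
Each unlicensed consonant is deleted: /n/, /w/.

zel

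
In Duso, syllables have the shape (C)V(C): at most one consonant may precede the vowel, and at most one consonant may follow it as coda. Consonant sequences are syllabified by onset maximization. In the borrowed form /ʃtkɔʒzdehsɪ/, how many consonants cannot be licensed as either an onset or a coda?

3

Under (C)V(C), the unsyllabifiable consonants are /ʃ/, /t/, /z/ (at most one coda consonant is licensed; onsets are limited to one consonant).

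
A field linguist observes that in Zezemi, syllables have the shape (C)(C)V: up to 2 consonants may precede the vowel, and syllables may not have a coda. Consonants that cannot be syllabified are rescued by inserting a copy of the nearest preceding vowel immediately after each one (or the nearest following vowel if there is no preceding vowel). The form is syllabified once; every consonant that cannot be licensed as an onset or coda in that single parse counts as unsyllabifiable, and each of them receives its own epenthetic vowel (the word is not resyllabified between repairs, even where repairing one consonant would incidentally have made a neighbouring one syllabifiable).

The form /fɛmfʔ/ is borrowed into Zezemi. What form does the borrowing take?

Under (C)(C)V, the unsyllabifiable consonants are /m/, /f/, /ʔ/ (no codas are permitted; onsets may contain at most 2 consonants).
Inserting the epenthetic vowel yields /m/ → /mɛ/, /f/ → /fɛ/, /ʔ/ → /ʔɛ/.

fɛmɛfɛʔɛ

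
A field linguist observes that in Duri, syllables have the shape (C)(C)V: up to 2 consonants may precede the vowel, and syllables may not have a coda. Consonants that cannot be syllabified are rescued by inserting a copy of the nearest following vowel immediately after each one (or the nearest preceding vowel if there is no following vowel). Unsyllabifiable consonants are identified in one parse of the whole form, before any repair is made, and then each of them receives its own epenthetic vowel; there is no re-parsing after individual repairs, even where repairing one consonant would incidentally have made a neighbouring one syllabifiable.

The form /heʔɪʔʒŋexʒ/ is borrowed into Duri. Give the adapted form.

Under (C)(C)V, the unsyllabifiable consonants are /ʔ/, /x/, /ʒ/ (no codas are permitted; onsets may contain at most 2 consonants).
Epenthesis after each stranded consonant: /ʔ/ → /ʔe/, /x/ → /xe/, /ʒ/ → /ʒe/.

heʔɪʔeʒŋexeʒe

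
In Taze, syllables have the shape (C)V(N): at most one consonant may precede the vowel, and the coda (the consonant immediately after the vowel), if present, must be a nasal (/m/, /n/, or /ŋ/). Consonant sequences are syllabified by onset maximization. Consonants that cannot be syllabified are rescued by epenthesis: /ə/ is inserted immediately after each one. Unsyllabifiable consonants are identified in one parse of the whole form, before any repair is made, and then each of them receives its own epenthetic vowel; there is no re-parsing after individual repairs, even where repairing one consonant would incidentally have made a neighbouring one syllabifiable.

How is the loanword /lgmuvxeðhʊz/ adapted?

ləgəmuvəxeðəhʊzə

Syllabifying with onset maximization leaves /l/, /g/, /v/, /ð/, /z/ stranded (only a nasal (/m/, /n/, or /ŋ/) is licensed in coda position; onsets are limited to one consonant).
Each unlicensed consonant becomes the onset of a new syllable: /l/ → /lə/, /g/ → /gə/, /v/ → /və/, /ð/ → /ðə/, /z/ → /zə/.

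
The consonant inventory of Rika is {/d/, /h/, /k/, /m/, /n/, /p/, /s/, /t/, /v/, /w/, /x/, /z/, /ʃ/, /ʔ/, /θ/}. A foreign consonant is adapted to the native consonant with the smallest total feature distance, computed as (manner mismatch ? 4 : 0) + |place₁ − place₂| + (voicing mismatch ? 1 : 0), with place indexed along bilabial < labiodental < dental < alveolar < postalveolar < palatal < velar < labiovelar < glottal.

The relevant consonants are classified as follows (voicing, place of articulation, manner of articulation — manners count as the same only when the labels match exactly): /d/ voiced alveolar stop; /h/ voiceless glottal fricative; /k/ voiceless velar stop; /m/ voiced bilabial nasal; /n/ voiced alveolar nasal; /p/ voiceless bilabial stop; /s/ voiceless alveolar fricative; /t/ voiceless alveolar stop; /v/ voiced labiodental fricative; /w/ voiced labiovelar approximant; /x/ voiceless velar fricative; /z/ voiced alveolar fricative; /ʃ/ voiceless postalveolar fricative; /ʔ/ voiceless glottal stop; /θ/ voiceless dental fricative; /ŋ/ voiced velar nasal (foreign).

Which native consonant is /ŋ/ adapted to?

/n/ is closest: same manner (nasal), place distance 3 (velar→alveolar), same voicing; total 3. Next closest is /k/ at distance 5.

n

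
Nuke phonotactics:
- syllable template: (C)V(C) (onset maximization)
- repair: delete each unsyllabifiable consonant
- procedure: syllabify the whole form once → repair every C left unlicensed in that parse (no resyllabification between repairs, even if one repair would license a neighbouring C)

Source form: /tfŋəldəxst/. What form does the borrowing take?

The consonants /t/, /f/, /s/, /t/ cannot be parsed into a legal (C)V(C) syllable (at most one coda consonant is licensed; onsets are limited to one consonant).
Deletion applies to /t/, /f/, /s/, /t/.

ŋəldəx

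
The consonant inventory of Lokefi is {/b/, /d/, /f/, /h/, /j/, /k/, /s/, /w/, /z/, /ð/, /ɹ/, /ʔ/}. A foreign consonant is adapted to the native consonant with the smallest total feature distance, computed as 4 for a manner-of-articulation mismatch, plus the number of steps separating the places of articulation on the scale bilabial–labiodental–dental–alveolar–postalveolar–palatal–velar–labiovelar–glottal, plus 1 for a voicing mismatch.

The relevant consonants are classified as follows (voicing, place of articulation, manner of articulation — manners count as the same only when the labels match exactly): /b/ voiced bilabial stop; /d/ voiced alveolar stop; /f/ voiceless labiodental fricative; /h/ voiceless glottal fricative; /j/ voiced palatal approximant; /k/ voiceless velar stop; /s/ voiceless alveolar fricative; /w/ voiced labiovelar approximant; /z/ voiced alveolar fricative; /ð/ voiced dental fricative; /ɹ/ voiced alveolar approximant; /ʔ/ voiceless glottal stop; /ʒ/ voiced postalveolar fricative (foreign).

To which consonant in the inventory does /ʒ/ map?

/z/ is closest: same manner (fricative), place distance 1 (postalveolar→alveolar), same voicing; total 1. Next closest is /s/ at distance 2.

z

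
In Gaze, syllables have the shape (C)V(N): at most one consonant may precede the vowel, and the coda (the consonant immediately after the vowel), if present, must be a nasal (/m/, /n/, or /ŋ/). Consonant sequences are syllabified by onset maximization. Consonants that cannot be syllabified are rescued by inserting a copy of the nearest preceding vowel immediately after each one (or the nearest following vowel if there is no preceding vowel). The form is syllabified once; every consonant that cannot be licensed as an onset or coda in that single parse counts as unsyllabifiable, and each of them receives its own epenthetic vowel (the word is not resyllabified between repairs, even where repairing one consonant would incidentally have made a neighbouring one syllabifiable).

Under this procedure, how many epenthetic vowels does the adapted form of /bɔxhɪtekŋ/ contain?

3

The unsyllabifiable consonants are /x/, /k/, /ŋ/; each receives one epenthetic vowel.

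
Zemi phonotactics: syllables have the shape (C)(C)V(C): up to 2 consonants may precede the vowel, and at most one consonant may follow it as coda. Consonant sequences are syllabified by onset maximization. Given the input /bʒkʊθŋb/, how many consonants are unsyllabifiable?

Syllabifying with onset maximization leaves /b/, /ŋ/, /b/ stranded (at most one coda consonant is licensed; onsets may contain at most 2 consonants).

3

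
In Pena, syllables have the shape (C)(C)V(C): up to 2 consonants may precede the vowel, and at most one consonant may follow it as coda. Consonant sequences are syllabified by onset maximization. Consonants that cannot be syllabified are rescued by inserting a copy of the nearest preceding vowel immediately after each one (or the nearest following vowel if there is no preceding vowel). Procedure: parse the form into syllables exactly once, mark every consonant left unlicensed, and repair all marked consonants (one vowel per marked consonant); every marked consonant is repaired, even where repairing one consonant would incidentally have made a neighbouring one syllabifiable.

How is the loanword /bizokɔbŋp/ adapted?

bizokɔbŋɔpɔ

Syllabifying with onset maximization leaves /ŋ/, /p/ stranded (at most one coda consonant is licensed; onsets may contain at most 2 consonants).
Epenthesis after each stranded consonant: /ŋ/ → /ŋɔ/, /p/ → /pɔ/.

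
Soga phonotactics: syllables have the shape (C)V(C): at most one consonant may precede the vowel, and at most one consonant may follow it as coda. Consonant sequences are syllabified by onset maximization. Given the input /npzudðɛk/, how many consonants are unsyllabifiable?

Syllabifying with onset maximization leaves /n/, /p/ stranded (at most one coda consonant is licensed; onsets are limited to one consonant).

2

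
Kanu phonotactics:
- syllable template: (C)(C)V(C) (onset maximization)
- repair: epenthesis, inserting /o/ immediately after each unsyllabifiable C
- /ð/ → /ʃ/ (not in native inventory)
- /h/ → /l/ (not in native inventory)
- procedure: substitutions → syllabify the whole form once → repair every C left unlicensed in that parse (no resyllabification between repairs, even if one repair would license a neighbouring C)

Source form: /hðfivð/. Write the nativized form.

loʃfivʃo

Substitution: /h/ → /l/, /ð/ → /ʃ/, giving /lʃfivʃ/.
The consonants /l/, /ʃ/ cannot be parsed into a legal (C)(C)V(C) syllable (at most one coda consonant is licensed; onsets may contain at most 2 consonants).
Epenthesis after each stranded consonant: /l/ → /lo/, /ʃ/ → /ʃo/.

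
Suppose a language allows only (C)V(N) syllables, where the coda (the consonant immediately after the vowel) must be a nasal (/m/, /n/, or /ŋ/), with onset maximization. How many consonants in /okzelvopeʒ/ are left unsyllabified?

3

Under (C)V(N), the unsyllabifiable consonants are /k/, /l/, /ʒ/ (only a nasal (/m/, /n/, or /ŋ/) is licensed in coda position; onsets are limited to one consonant).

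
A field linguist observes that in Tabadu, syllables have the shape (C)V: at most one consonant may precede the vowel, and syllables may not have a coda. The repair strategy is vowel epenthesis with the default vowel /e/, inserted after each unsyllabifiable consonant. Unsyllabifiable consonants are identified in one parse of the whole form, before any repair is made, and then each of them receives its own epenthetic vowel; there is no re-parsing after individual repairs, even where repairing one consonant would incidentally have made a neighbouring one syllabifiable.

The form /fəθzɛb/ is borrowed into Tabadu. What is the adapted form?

fəθezɛbe

Syllabifying with onset maximization leaves /θ/, /b/ stranded (no codas are permitted; onsets are limited to one consonant).
Inserting the epenthetic vowel yields /θ/ → /θe/, /b/ → /be/.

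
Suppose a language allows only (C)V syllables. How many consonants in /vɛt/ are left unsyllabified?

Syllabifying with onset maximization leaves /t/ stranded (no codas are permitted; onsets are limited to one consonant).

1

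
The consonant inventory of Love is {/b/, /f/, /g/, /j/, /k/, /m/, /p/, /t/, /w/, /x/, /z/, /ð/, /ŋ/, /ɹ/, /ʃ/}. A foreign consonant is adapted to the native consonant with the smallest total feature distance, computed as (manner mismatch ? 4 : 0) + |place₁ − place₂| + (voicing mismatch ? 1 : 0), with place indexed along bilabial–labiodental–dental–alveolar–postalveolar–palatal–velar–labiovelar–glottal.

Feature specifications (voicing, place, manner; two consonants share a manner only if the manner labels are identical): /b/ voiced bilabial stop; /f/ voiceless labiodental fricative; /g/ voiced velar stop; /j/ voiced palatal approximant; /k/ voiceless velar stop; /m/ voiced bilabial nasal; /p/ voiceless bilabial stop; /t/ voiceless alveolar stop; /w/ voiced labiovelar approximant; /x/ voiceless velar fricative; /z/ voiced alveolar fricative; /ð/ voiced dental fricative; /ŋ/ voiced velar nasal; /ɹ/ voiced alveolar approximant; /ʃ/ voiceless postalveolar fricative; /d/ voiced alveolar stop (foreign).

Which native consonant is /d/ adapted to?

t

/t/ is closest: same manner (stop), place distance 0 (alveolar→alveolar), voicing differs (+1); total 1. Next closest is /b/ at distance 3.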